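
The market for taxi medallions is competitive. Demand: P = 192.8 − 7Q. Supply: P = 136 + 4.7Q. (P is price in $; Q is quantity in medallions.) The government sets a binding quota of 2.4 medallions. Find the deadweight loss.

Competitive equilibrium: 192.8 − 7Q = 136 + 4.7Q → Q* = 4.8547, P* = 158.8171.
At Q = 2.4: demand price = 192.8 − 7·2.4 = 176; supply price = 136 + 4.7·2.4 = 147.28.
ΔQ = 4.8547 − 2.4 = 2.4547; wedge = 176 − 147.28 = 28.72.
Welfare loss = ½ × 2.4547 × 28.72 = $35.25.

$35.25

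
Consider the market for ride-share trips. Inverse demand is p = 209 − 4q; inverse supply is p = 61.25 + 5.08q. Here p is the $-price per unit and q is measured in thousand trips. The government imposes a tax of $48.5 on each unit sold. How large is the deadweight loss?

Competitive equilibrium: 209 − 4q = 61.25 + 5.08q → q* = 16.272, p* = 143.9119.
With the tax, the buyer price exceeds the seller price by 48.5: (209 − 4q) − (61.25 + 5.08q) = 48.5 → q' = 10.9306.
Δq = 16.272 − 10.9306 = 5.3414; the wedge equals the tax, 48.5.
Welfare loss = ½ × 5.3414 × 48.5 = $129.53 thousand.

$129.53 thousand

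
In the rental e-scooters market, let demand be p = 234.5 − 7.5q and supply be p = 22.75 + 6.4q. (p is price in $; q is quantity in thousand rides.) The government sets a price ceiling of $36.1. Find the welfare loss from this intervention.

$1201.42 thousand

Competitive equilibrium: 234.5 − 7.5q = 22.75 + 6.4q → q* = 15.23381, p* = 120.2464.
At the ceiling p = 36.1, quantity supplied = (36.1 − 22.75)/6.4 = 2.08594.
Willingness to pay at q' = 2.08594: 234.5 − 7.5·2.08594 = 218.85545.
Δq = 15.23381 − 2.08594 = 13.14787; wedge = 218.85545 − 36.1 = 182.75545.
Deadweight loss = ½ × 13.14787 × 182.75545 = $1201.42 thousand.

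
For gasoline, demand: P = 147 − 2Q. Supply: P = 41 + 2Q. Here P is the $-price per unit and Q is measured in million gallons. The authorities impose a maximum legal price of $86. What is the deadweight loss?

$32 million

Competitive equilibrium: 147 − 2Q = 41 + 2Q → Q* = 26.5, P* = 94.
At the ceiling P = 86, quantity supplied = (86 − 41)/2 = 22.5.
Willingness to pay at Q' = 22.5: 147 − 2·22.5 = 102.
ΔQ = 26.5 − 22.5 = 4; wedge = 102 − 86 = 16.
Welfare loss = ½ × 4 × 16 = $32 million.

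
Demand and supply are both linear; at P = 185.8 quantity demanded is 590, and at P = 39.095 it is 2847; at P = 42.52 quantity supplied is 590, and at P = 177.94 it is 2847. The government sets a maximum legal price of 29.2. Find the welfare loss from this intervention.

Demand slope = (39.095 − 185.8)/(2847 − 590) = −0.065, so P = 224.15 − 0.065Q.
Supply slope = (177.94 − 42.52)/(2847 − 590) = 0.06, so P = 7.12 + 0.06Q.
Competitive equilibrium: 224.15 − 0.065Q = 7.12 + 0.06Q → Q* = 1736.24, P* = 111.2944.
At the ceiling P = 29.2, quantity supplied = (29.2 − 7.12)/0.06 = 368.
Willingness to pay at Q' = 368: 224.15 − 0.065·368 = 200.23.
ΔQ = 1736.24 − 368 = 1368.24; wedge = 200.23 − 29.2 = 171.03.
Deadweight loss = ½ × 1368.24 × 171.03 = 117005.04.

117005.04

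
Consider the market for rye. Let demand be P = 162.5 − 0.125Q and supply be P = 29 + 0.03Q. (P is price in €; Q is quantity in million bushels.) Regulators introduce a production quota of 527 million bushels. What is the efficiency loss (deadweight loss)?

€8660.63 million

Competitive equilibrium: 162.5 − 0.125Q = 29 + 0.03Q → Q* = 861.2903, P* = 54.8387.
At Q = 527: demand price = 162.5 − 0.125·527 = 96.625; supply price = 29 + 0.03·527 = 44.81.
ΔQ = 861.2903 − 527 = 334.2903; wedge = 96.625 − 44.81 = 51.815.
The triangle = ½ × 334.2903 × 51.815 = €8660.63 million.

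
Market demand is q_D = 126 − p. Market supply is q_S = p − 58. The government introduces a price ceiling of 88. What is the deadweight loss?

16

In inverse form: demand p = 126 − q, supply p = 58 + q.
Competitive equilibrium: 126 − q = 58 + q → q* = 34, p* = 92.
At the ceiling p = 88, quantity supplied = (88 − 58)/1 = 30.
Willingness to pay at q' = 30: 126 − 1·30 = 96.
Δq = 34 − 30 = 4; wedge = 96 − 88 = 8.
DWL = ½ × 4 × 8 = 16.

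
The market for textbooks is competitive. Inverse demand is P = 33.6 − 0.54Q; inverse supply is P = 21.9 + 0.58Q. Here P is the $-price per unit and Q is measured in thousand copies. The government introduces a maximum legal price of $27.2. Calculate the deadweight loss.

Competitive equilibrium: 33.6 − 0.54Q = 21.9 + 0.58Q → Q* = 10.4464, P* = 27.9589.
At the ceiling P = 27.2, quantity supplied = (27.2 − 21.9)/0.58 = 9.1379.
Willingness to pay at Q' = 9.1379: 33.6 − 0.54·9.1379 = 28.6655.
ΔQ = 10.4464 − 9.1379 = 1.3085; wedge = 28.6655 − 27.2 = 1.4655.
Welfare loss = ½ × 1.3085 × 1.4655 = $0.96 thousand.

$0.96 thousand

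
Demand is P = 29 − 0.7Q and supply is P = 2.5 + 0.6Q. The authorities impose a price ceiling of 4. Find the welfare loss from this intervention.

Competitive equilibrium: 29 − 0.7Q = 2.5 + 0.6Q → Q* = 20.3846, P* = 14.7308.
At the ceiling P = 4, quantity supplied = (4 − 2.5)/0.6 = 2.5.
Willingness to pay at Q' = 2.5: 29 − 0.7·2.5 = 27.25.
ΔQ = 20.3846 − 2.5 = 17.8846; wedge = 27.25 − 4 = 23.25.
Welfare loss = ½ × 17.8846 × 23.25 = 207.91.

207.91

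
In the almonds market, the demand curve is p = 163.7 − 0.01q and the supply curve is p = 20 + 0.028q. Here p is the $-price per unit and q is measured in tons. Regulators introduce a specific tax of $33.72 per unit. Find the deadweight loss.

$14961.03

Competitive equilibrium: 163.7 − 0.01q = 20 + 0.028q → q* = 3781.5789, p* = 125.8842.
With the tax, the buyer price exceeds the seller price by 33.72: (163.7 − 0.01q) − (20 + 0.028q) = 33.72 → q' = 2894.2105.
Δq = 3781.5789 − 2894.2105 = 887.3684; the wedge equals the tax, 33.72.
DWL = ½ × 887.3684 × 33.72 = $14961.03.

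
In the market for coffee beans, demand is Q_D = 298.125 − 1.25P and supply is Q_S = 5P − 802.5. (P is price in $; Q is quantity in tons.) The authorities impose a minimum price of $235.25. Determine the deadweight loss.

$2733.38

In inverse form: demand P = 238.5 − 0.8Q, supply P = 160.5 + 0.2Q.
Competitive equilibrium: 238.5 − 0.8Q = 160.5 + 0.2Q → Q* = 78, P* = 176.1.
At the floor P = 235.25, quantity demanded = (238.5 − 235.25)/0.8 = 4.0625.
Sellers' marginal cost at Q' = 4.0625: 160.5 + 0.2·4.0625 = 161.3125.
ΔQ = 78 − 4.0625 = 73.9375; wedge = 235.25 − 161.3125 = 73.9375.
Welfare loss = ½ × 73.9375 × 73.9375 = $2733.38.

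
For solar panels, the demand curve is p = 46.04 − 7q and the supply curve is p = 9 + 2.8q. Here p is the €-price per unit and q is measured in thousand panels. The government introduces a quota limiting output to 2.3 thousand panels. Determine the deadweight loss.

Competitive equilibrium: 46.04 − 7q = 9 + 2.8q → q* = 3.7796, p* = 19.5829.
At q = 2.3: demand price = 46.04 − 7·2.3 = 29.94; supply price = 9 + 2.8·2.3 = 15.44.
Δq = 3.7796 − 2.3 = 1.4796; wedge = 29.94 − 15.44 = 14.5.
Deadweight loss = ½ × 1.4796 × 14.5 = €10.73 thousand.

€10.73 thousand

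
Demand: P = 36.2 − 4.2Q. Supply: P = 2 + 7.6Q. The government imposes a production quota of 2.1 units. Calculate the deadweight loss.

Competitive equilibrium: 36.2 − 4.2Q = 2 + 7.6Q → Q* = 2.8983, P* = 24.0271.
At Q = 2.1: demand price = 36.2 − 4.2·2.1 = 27.38; supply price = 2 + 7.6·2.1 = 17.96.
ΔQ = 2.8983 − 2.1 = 0.7983; wedge = 27.38 − 17.96 = 9.42.
DWL = ½ × 0.7983 × 9.42 = 3.76.

3.76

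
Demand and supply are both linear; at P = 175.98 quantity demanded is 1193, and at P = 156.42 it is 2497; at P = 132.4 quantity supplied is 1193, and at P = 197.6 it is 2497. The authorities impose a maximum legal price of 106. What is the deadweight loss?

Demand slope = (156.42 − 175.98)/(2497 − 1193) = −0.015, so P = 193.875 − 0.015Q.
Supply slope = (197.6 − 132.4)/(2497 − 1193) = 0.05, so P = 72.75 + 0.05Q.
Competitive equilibrium: 193.875 − 0.015Q = 72.75 + 0.05Q → Q* = 1863.4615, P* = 165.9231.
At the ceiling P = 106, quantity supplied = (106 − 72.75)/0.05 = 665.
Willingness to pay at Q' = 665: 193.875 − 0.015·665 = 183.9.
ΔQ = 1863.4615 − 665 = 1198.4615; wedge = 183.9 − 106 = 77.9.
Deadweight loss = ½ × 1198.4615 × 77.9 = 46680.08.

46680.08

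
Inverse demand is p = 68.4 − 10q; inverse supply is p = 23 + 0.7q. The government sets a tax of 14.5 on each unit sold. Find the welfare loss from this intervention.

9.82

Competitive equilibrium: 68.4 − 10q = 23 + 0.7q → q* = 4.243, p* = 25.9701.
With the tax, the buyer price exceeds the seller price by 14.5: (68.4 − 10q) − (23 + 0.7q) = 14.5 → q' = 2.8879.
Δq = 4.243 − 2.8879 = 1.3551; the wedge equals the tax, 14.5.
DWL = ½ × 1.3551 × 14.5 = 9.82.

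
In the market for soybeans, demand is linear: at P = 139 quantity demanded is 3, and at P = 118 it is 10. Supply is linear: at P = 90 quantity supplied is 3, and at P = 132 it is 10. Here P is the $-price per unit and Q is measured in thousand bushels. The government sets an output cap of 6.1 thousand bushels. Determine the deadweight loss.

Demand slope = (118 − 139)/(10 − 3) = −3, so P = 148 − 3Q.
Supply slope = (132 − 90)/(10 − 3) = 6, so P = 72 + 6Q.
Competitive equilibrium: 148 − 3Q = 72 + 6Q → Q* = 8.4444, P* = 122.6667.
At Q = 6.1: demand price = 148 − 3·6.1 = 129.7; supply price = 72 + 6·6.1 = 108.6.
ΔQ = 8.4444 − 6.1 = 2.3444; wedge = 129.7 − 108.6 = 21.1.
The triangle = ½ × 2.3444 × 21.1 = $24.73 thousand.

$24.73 thousand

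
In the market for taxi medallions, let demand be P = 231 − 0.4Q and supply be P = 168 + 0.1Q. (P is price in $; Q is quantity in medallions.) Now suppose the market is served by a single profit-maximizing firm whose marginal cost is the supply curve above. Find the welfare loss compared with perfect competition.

Competitive equilibrium: 231 − 0.4Q = 168 + 0.1Q → Q* = 126, P* = 180.6.
Marginal revenue: MR = 231 − 0.8Q. Set MR = MC: 231 − 0.8Q = 168 + 0.1Q → Q_m = 70.
Price P_m = 231 − 0.4·70 = 203; MC(Q_m) = 168 + 0.1·70 = 175.
Competitive Q* = 126, so ΔQ = 56; wedge = 203 − 175 = 28.
The triangle = ½ × 56 × 28 = $784.

$784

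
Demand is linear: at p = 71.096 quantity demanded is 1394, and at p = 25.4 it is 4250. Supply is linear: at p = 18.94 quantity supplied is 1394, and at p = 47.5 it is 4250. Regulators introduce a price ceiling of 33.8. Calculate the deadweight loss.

3515.20

Demand slope = (25.4 − 71.096)/(4250 − 1394) = −0.016, so p = 93.4 − 0.016q.
Supply slope = (47.5 − 18.94)/(4250 − 1394) = 0.01, so p = 5 + 0.01q.
Competitive equilibrium: 93.4 − 0.016q = 5 + 0.01q → q* = 3400, p* = 39.
At the ceiling p = 33.8, quantity supplied = (33.8 − 5)/0.01 = 2880.
Willingness to pay at q' = 2880: 93.4 − 0.016·2880 = 47.32.
Δq = 3400 − 2880 = 520; wedge = 47.32 − 33.8 = 13.52.
The triangle = ½ × 520 × 13.52 = 3515.20.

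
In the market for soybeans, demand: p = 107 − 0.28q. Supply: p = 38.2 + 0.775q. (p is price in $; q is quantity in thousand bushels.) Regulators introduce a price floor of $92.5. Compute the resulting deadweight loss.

Competitive equilibrium: 107 − 0.28q = 38.2 + 0.775q → q* = 65.2133, p* = 88.7403.
At the floor p = 92.5, quantity demanded = (107 − 92.5)/0.28 = 51.7857.
Sellers' marginal cost at q' = 51.7857: 38.2 + 0.775·51.7857 = 78.3339.
Δq = 65.2133 − 51.7857 = 13.4276; wedge = 92.5 − 78.3339 = 14.1661.
DWL = ½ × 13.4276 × 14.1661 = $95.11 thousand.

$95.11 thousand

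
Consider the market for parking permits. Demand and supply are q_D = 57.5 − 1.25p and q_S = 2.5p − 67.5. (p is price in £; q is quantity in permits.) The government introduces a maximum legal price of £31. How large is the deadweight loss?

£20.42

In inverse form: demand p = 46 − 0.8q, supply p = 27 + 0.4q.
Competitive equilibrium: 46 − 0.8q = 27 + 0.4q → q* = 15.8333, p* = 33.3333.
At the ceiling p = 31, quantity supplied = (31 − 27)/0.4 = 10.
Willingness to pay at q' = 10: 46 − 0.8·10 = 38.
Δq = 15.8333 − 10 = 5.8333; wedge = 38 − 31 = 7.
Welfare loss = ½ × 5.8333 × 7 = £20.42.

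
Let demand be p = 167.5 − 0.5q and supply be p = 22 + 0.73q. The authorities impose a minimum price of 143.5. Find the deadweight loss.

3038.75

Competitive equilibrium: 167.5 − 0.5q = 22 + 0.73q → q* = 118.2927, p* = 108.3537.
At the floor p = 143.5, quantity demanded = (167.5 − 143.5)/0.5 = 48.
Sellers' marginal cost at q' = 48: 22 + 0.73·48 = 57.04.
Δq = 118.2927 − 48 = 70.2927; wedge = 143.5 − 57.04 = 86.46.
Welfare loss = ½ × 70.2927 × 86.46 = 3038.75.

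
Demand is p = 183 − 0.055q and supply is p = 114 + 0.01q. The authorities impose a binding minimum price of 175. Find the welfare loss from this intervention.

Competitive equilibrium: 183 − 0.055q = 114 + 0.01q → q* = 1061.538462, p* = 124.615385.
At the floor p = 175, quantity demanded = (183 − 175)/0.055 = 145.454545.
Sellers' marginal cost at q' = 145.454545: 114 + 0.01·145.454545 = 115.454545.
Δq = 1061.538462 − 145.454545 = 916.083917; wedge = 175 − 115.454545 = 59.545455.
The triangle = ½ × 916.083917 × 59.545455 = 27274.32.

27274.32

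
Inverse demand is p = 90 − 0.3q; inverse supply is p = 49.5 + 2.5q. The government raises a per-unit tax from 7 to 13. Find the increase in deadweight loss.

Competitive equilibrium: 90 − 0.3q = 49.5 + 2.5q → q* = 14.4643, p* = 85.6607.
For a per-unit tax t: Δq = t/2.8, so DWL = ½·t·(t/2.8) = t²/5.6.
At t = 7: DWL = 8.75. At t = 13: DWL = 30.179.
Increase = 30.179 − 8.75 = 21.43.

21.43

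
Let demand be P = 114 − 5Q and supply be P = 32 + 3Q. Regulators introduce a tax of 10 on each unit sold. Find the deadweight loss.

Competitive equilibrium: 114 − 5Q = 32 + 3Q → Q* = 10.25, P* = 62.75.
With the tax, the buyer price exceeds the seller price by 10: (114 − 5Q) − (32 + 3Q) = 10 → Q' = 9.
ΔQ = 10.25 − 9 = 1.25; the wedge equals the tax, 10.
Welfare loss = ½ × 1.25 × 10 = 6.25.

6.25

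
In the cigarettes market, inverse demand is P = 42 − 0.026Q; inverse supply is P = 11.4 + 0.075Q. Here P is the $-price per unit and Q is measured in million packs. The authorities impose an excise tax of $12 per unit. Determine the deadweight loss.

$712.87 million

Competitive equilibrium: 42 − 0.026Q = 11.4 + 0.075Q → Q* = 302.9703, P* = 34.1228.
With the tax, the buyer price exceeds the seller price by 12: (42 − 0.026Q) − (11.4 + 0.075Q) = 12 → Q' = 184.1584.
ΔQ = 302.9703 − 184.1584 = 118.8119; the wedge equals the tax, 12.
Welfare loss = ½ × 118.8119 × 12 = $712.87 million.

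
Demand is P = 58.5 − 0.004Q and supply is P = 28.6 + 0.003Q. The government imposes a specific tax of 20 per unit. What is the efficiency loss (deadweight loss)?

Competitive equilibrium: 58.5 − 0.004Q = 28.6 + 0.003Q → Q* = 4271.4286, P* = 41.4143.
With the tax, the buyer price exceeds the seller price by 20: (58.5 − 0.004Q) − (28.6 + 0.003Q) = 20 → Q' = 1414.2857.
ΔQ = 4271.4286 − 1414.2857 = 2857.1429; the wedge equals the tax, 20.
Welfare loss = ½ × 2857.1429 × 20 = 28571.43.

28571.43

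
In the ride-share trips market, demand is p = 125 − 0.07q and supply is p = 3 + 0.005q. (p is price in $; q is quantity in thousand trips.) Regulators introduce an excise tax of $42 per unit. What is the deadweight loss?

Competitive equilibrium: 125 − 0.07q = 3 + 0.005q → q* = 1626.6667, p* = 11.1333.
With the tax, the buyer price exceeds the seller price by 42: (125 − 0.07q) − (3 + 0.005q) = 42 → q' = 1066.6667.
Δq = 1626.6667 − 1066.6667 = 560; the wedge equals the tax, 42.
The triangle = ½ × 560 × 42 = $11760 thousand.

$11760 thousand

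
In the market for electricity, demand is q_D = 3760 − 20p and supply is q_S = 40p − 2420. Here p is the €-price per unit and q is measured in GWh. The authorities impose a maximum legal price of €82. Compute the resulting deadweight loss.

In inverse form: demand p = 188 − 0.05q, supply p = 60.5 + 0.025q.
Competitive equilibrium: 188 − 0.05q = 60.5 + 0.025q → q* = 1700, p* = 103.
At the ceiling p = 82, quantity supplied = (82 − 60.5)/0.025 = 860.
Willingness to pay at q' = 860: 188 − 0.05·860 = 145.
Δq = 1700 − 860 = 840; wedge = 145 − 82 = 63.
The triangle = ½ × 840 × 63 = €26460.

€26460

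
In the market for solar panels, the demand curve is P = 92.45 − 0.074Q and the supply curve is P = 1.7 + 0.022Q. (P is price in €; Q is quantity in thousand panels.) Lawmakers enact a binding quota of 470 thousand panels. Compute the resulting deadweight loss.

€10844.25 thousand

Competitive equilibrium: 92.45 − 0.074Q = 1.7 + 0.022Q → Q* = 945.3125, P* = 22.4969.
At Q = 470: demand price = 92.45 − 0.074·470 = 57.67; supply price = 1.7 + 0.022·470 = 12.04.
ΔQ = 945.3125 − 470 = 475.3125; wedge = 57.67 − 12.04 = 45.63.
DWL = ½ × 475.3125 × 45.63 = €10844.25 thousand.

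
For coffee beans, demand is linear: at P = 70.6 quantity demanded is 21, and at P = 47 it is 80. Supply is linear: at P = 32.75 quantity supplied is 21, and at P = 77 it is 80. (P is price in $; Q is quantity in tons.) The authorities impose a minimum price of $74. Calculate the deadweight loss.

$986.15

Demand slope = (47 − 70.6)/(80 − 21) = −0.4, so P = 79 − 0.4Q.
Supply slope = (77 − 32.75)/(80 − 21) = 0.75, so P = 17 + 0.75Q.
Competitive equilibrium: 79 − 0.4Q = 17 + 0.75Q → Q* = 53.913, P* = 57.4348.
At the floor P = 74, quantity demanded = (79 − 74)/0.4 = 12.5.
Sellers' marginal cost at Q' = 12.5: 17 + 0.75·12.5 = 26.375.
ΔQ = 53.913 − 12.5 = 41.413; wedge = 74 − 26.375 = 47.625.
Welfare loss = ½ × 41.413 × 47.625 = $986.15.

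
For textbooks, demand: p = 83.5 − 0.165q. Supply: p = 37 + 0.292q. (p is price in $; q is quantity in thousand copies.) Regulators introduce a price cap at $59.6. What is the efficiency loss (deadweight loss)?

Competitive equilibrium: 83.5 − 0.165q = 37 + 0.292q → q* = 101.7505, p* = 66.7112.
At the ceiling p = 59.6, quantity supplied = (59.6 − 37)/0.292 = 77.3973.
Willingness to pay at q' = 77.3973: 83.5 − 0.165·77.3973 = 70.7294.
Δq = 101.7505 − 77.3973 = 24.3532; wedge = 70.7294 − 59.6 = 11.1294.
Welfare loss = ½ × 24.3532 × 11.1294 = $135.52 thousand.

$135.52 thousand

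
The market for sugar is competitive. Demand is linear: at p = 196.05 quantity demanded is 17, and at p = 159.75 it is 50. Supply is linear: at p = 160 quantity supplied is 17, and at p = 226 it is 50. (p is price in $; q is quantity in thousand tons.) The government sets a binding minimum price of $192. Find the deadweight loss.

Demand slope = (159.75 − 196.05)/(50 − 17) = −1.1, so p = 214.75 − 1.1q.
Supply slope = (226 − 160)/(50 − 17) = 2, so p = 126 + 2q.
Competitive equilibrium: 214.75 − 1.1q = 126 + 2q → q* = 28.629, p* = 183.2581.
At the floor p = 192, quantity demanded = (214.75 − 192)/1.1 = 20.6818.
Sellers' marginal cost at q' = 20.6818: 126 + 2·20.6818 = 167.3636.
Δq = 28.629 − 20.6818 = 7.9472; wedge = 192 − 167.3636 = 24.6364.
The triangle = ½ × 7.9472 × 24.6364 = $97.90 thousand.

$97.90 thousand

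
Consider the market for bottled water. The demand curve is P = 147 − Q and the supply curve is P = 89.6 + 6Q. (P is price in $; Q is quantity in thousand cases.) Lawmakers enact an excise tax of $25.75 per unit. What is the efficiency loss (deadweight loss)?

Competitive equilibrium: 147 − Q = 89.6 + 6Q → Q* = 8.2, P* = 138.8.
With the tax, the buyer price exceeds the seller price by 25.75: (147 − Q) − (89.6 + 6Q) = 25.75 → Q' = 4.5214.
ΔQ = 8.2 − 4.5214 = 3.6786; the wedge equals the tax, 25.75.
Welfare loss = ½ × 3.6786 × 25.75 = $47.36 thousand.

$47.36 thousand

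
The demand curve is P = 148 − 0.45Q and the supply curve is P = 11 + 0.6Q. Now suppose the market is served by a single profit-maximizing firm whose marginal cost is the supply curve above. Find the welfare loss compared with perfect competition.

804.39

Competitive equilibrium: 148 − 0.45Q = 11 + 0.6Q → Q* = 130.4762, P* = 89.2857.
Marginal revenue: MR = 148 − 0.9Q. Set MR = MC: 148 − 0.9Q = 11 + 0.6Q → Q_m = 91.3333.
Price P_m = 148 − 0.45·91.3333 = 106.9; MC(Q_m) = 11 + 0.6·91.3333 = 65.8.
Competitive Q* = 130.4762, so ΔQ = 39.1429; wedge = 106.9 − 65.8 = 41.1.
Deadweight loss = ½ × 39.1429 × 41.1 = 804.39.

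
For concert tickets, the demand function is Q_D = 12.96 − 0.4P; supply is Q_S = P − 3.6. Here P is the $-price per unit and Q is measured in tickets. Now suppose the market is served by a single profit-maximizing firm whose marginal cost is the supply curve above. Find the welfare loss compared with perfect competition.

In inverse form: demand P = 32.4 − 2.5Q, supply P = 3.6 + Q.
Competitive equilibrium: 32.4 − 2.5Q = 3.6 + Q → Q* = 8.2286, P* = 11.8286.
Marginal revenue: MR = 32.4 − 5Q. Set MR = MC: 32.4 − 5Q = 3.6 + Q → Q_m = 4.8.
Price P_m = 32.4 − 2.5·4.8 = 20.4; MC(Q_m) = 3.6 + 1·4.8 = 8.4.
Competitive Q* = 8.2286, so ΔQ = 3.4286; wedge = 20.4 − 8.4 = 12.
The triangle = ½ × 3.4286 × 12 = $20.57.

$20.57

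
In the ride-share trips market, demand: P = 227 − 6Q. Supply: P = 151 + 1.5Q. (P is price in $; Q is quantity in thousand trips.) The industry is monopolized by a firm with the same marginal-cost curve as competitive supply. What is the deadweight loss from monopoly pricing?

$76.06 thousand

Competitive equilibrium: 227 − 6Q = 151 + 1.5Q → Q* = 10.1333, P* = 166.2.
Marginal revenue: MR = 227 − 12Q. Set MR = MC: 227 − 12Q = 151 + 1.5Q → Q_m = 5.6296.
Price P_m = 227 − 6·5.6296 = 193.2224; MC(Q_m) = 151 + 1.5·5.6296 = 159.4444.
Competitive Q* = 10.1333, so ΔQ = 4.5037; wedge = 193.2224 − 159.4444 = 33.778.
DWL = ½ × 4.5037 × 33.778 = $76.06 thousand.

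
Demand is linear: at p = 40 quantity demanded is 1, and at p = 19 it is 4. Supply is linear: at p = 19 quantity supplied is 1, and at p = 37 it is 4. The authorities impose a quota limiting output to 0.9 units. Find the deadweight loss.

19.13

Demand slope = (19 − 40)/(4 − 1) = −7, so p = 47 − 7q.
Supply slope = (37 − 19)/(4 − 1) = 6, so p = 13 + 6q.
Competitive equilibrium: 47 − 7q = 13 + 6q → q* = 2.6154, p* = 28.6923.
At q = 0.9: demand price = 47 − 7·0.9 = 40.7; supply price = 13 + 6·0.9 = 18.4.
Δq = 2.6154 − 0.9 = 1.7154; wedge = 40.7 − 18.4 = 22.3.
Welfare loss = ½ × 1.7154 × 22.3 = 19.13.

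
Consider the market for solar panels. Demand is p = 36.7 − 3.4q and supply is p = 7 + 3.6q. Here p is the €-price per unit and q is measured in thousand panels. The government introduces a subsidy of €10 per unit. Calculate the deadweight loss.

Competitive equilibrium: 36.7 − 3.4q = 7 + 3.6q → q* = 4.2429, p* = 22.2743.
The subsidy lowers effective supply by 10: p = 3.6q − 3.
New quantity: 36.7 − 3.4q = 3.6q − 3 → q' = 5.6714.
Overproduction Δq = 5.6714 − 4.2429 = 1.4285; wedge = subsidy = 10.
DWL = ½ × 1.4285 × 10 = €7.14 thousand.

€7.14 thousand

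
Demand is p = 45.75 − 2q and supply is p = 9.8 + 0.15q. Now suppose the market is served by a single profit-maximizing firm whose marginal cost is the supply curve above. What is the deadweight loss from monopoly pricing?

69.81

Competitive equilibrium: 45.75 − 2q = 9.8 + 0.15q → q* = 16.72093, p* = 12.30814.
Marginal revenue: MR = 45.75 − 4q. Set MR = MC: 45.75 − 4q = 9.8 + 0.15q → q_m = 8.66265.
Price p_m = 45.75 − 2·8.66265 = 28.4247; MC(q_m) = 9.8 + 0.15·8.66265 = 11.0994.
Competitive q* = 16.72093, so Δq = 8.05828; wedge = 28.4247 − 11.0994 = 17.3253.
DWL = ½ × 8.05828 × 17.3253 = 69.81.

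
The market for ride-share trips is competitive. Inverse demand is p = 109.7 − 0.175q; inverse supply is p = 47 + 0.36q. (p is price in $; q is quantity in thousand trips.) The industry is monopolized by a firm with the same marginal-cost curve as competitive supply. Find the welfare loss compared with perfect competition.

Competitive equilibrium: 109.7 − 0.175q = 47 + 0.36q → q* = 117.1963, p* = 89.1907.
Marginal revenue: MR = 109.7 − 0.35q. Set MR = MC: 109.7 − 0.35q = 47 + 0.36q → q_m = 88.3099.
Price p_m = 109.7 − 0.175·88.3099 = 94.2458; MC(q_m) = 47 + 0.36·88.3099 = 78.7916.
Competitive q* = 117.1963, so Δq = 28.8864; wedge = 94.2458 − 78.7916 = 15.4542.
DWL = ½ × 28.8864 × 15.4542 = $223.21 thousand.

$223.21 thousand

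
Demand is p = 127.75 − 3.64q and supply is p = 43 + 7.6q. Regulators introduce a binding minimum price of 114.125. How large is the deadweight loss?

81.02

Competitive equilibrium: 127.75 − 3.64q = 43 + 7.6q → q* = 7.54, p* = 100.3043.
At the floor p = 114.125, quantity demanded = (127.75 − 114.125)/3.64 = 3.7431.
Sellers' marginal cost at q' = 3.7431: 43 + 7.6·3.7431 = 71.4476.
Δq = 7.54 − 3.7431 = 3.7969; wedge = 114.125 − 71.4476 = 42.6774.
Deadweight loss = ½ × 3.7969 × 42.6774 = 81.02.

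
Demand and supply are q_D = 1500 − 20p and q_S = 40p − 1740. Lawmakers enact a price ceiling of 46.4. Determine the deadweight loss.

In inverse form: demand p = 75 − 0.05q, supply p = 43.5 + 0.025q.
Competitive equilibrium: 75 − 0.05q = 43.5 + 0.025q → q* = 420, p* = 54.
At the ceiling p = 46.4, quantity supplied = (46.4 − 43.5)/0.025 = 116.
Willingness to pay at q' = 116: 75 − 0.05·116 = 69.2.
Δq = 420 − 116 = 304; wedge = 69.2 − 46.4 = 22.8.
Welfare loss = ½ × 304 × 22.8 = 3465.60.

3465.60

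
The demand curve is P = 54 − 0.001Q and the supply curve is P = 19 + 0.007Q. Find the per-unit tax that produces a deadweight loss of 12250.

Competitive equilibrium: 54 − 0.001Q = 19 + 0.007Q → Q* = 4375, P* = 49.625.
A tax t gives ΔQ = t/0.008 and wedge t, so DWL = t²/0.016.
t²/0.016 = 12250 → t² = 196 → t = 14.

14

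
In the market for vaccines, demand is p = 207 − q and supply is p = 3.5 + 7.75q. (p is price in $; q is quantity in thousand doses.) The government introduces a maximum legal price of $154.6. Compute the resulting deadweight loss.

Competitive equilibrium: 207 − q = 3.5 + 7.75q → q* = 23.2571, p* = 183.7429.
At the ceiling p = 154.6, quantity supplied = (154.6 − 3.5)/7.75 = 19.4968.
Willingness to pay at q' = 19.4968: 207 − 1·19.4968 = 187.5032.
Δq = 23.2571 − 19.4968 = 3.7603; wedge = 187.5032 − 154.6 = 32.9032.
Welfare loss = ½ × 3.7603 × 32.9032 = $61.86 thousand.

$61.86 thousand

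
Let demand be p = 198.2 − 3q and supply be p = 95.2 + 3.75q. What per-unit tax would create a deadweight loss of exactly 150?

45

Competitive equilibrium: 198.2 − 3q = 95.2 + 3.75q → q* = 15.2593, p* = 152.4222.
A tax t gives Δq = t/6.75 and wedge t, so DWL = t²/13.5.
t²/13.5 = 150 → t² = 2025 → t = 45.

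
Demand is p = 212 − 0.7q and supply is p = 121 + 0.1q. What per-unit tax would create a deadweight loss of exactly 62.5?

Competitive equilibrium: 212 − 0.7q = 121 + 0.1q → q* = 113.75, p* = 132.375.
A tax t gives Δq = t/0.8 and wedge t, so DWL = t²/1.6.
t²/1.6 = 62.5 → t² = 100 → t = 10.

10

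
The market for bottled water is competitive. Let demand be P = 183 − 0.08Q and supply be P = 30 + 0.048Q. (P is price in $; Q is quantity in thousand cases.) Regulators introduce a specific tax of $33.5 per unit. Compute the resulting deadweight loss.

Competitive equilibrium: 183 − 0.08Q = 30 + 0.048Q → Q* = 1195.3125, P* = 87.375.
With the tax, the buyer price exceeds the seller price by 33.5: (183 − 0.08Q) − (30 + 0.048Q) = 33.5 → Q' = 933.5938.
ΔQ = 1195.3125 − 933.5938 = 261.7187; the wedge equals the tax, 33.5.
The triangle = ½ × 261.7187 × 33.5 = $4383.79 thousand.

$4383.79 thousand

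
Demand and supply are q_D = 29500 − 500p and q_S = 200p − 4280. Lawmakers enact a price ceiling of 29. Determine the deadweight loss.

In inverse form: demand p = 59 − 0.002q, supply p = 21.4 + 0.005q.
Competitive equilibrium: 59 − 0.002q = 21.4 + 0.005q → q* = 5371.4286, p* = 48.2571.
At the ceiling p = 29, quantity supplied = (29 − 21.4)/0.005 = 1520.
Willingness to pay at q' = 1520: 59 − 0.002·1520 = 55.96.
Δq = 5371.4286 − 1520 = 3851.4286; wedge = 55.96 − 29 = 26.96.
DWL = ½ × 3851.4286 × 26.96 = 51917.26.

51917.26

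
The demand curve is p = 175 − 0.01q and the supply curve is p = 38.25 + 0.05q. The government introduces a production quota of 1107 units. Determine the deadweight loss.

41219.24

Competitive equilibrium: 175 − 0.01q = 38.25 + 0.05q → q* = 2279.1667, p* = 152.2083.
At q = 1107: demand price = 175 − 0.01·1107 = 163.93; supply price = 38.25 + 0.05·1107 = 93.6.
Δq = 2279.1667 − 1107 = 1172.1667; wedge = 163.93 − 93.6 = 70.33.
The triangle = ½ × 1172.1667 × 70.33 = 41219.24.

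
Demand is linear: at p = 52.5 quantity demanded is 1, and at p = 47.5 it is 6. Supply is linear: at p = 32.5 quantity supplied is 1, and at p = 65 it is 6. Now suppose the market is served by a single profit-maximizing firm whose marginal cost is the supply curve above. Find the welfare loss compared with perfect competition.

Demand slope = (47.5 − 52.5)/(6 − 1) = −1, so p = 53.5 − q.
Supply slope = (65 − 32.5)/(6 − 1) = 6.5, so p = 26 + 6.5q.
Competitive equilibrium: 53.5 − q = 26 + 6.5q → q* = 3.6667, p* = 49.8333.
Marginal revenue: MR = 53.5 − 2q. Set MR = MC: 53.5 − 2q = 26 + 6.5q → q_m = 3.2353.
Price p_m = 53.5 − 1·3.2353 = 50.2647; MC(q_m) = 26 + 6.5·3.2353 = 47.0295.
Competitive q* = 3.6667, so Δq = 0.4314; wedge = 50.2647 − 47.0295 = 3.2352.
Welfare loss = ½ × 0.4314 × 3.2352 = 0.70.

0.70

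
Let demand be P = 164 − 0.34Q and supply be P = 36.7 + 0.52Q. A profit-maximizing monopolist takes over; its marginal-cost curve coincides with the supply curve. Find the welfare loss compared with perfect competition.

756.35

Competitive equilibrium: 164 − 0.34Q = 36.7 + 0.52Q → Q* = 148.0233, P* = 113.6721.
Marginal revenue: MR = 164 − 0.68Q. Set MR = MC: 164 − 0.68Q = 36.7 + 0.52Q → Q_m = 106.0833.
Price P_m = 164 − 0.34·106.0833 = 127.9317; MC(Q_m) = 36.7 + 0.52·106.0833 = 91.8633.
Competitive Q* = 148.0233, so ΔQ = 41.94; wedge = 127.9317 − 91.8633 = 36.0684.
Deadweight loss = ½ × 41.94 × 36.0684 = 756.35.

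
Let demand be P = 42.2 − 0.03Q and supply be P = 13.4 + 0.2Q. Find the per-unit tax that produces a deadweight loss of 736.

Competitive equilibrium: 42.2 − 0.03Q = 13.4 + 0.2Q → Q* = 125.2174, P* = 38.4435.
A tax t gives ΔQ = t/0.23 and wedge t, so DWL = t²/0.46.
t²/0.46 = 736 → t² = 338.56 → t = 18.4.

18.4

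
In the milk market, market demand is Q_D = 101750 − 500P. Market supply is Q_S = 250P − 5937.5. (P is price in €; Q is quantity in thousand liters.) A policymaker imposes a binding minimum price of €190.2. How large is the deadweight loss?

In inverse form: demand P = 203.5 − 0.002Q, supply P = 23.75 + 0.004Q.
Competitive equilibrium: 203.5 − 0.002Q = 23.75 + 0.004Q → Q* = 29958.3333, P* = 143.5833.
At the floor P = 190.2, quantity demanded = (203.5 − 190.2)/0.002 = 6650.
Sellers' marginal cost at Q' = 6650: 23.75 + 0.004·6650 = 50.35.
ΔQ = 29958.3333 − 6650 = 23308.3333; wedge = 190.2 − 50.35 = 139.85.
Welfare loss = ½ × 23308.3333 × 139.85 = €1629835.21 thousand.

€1629835.21 thousand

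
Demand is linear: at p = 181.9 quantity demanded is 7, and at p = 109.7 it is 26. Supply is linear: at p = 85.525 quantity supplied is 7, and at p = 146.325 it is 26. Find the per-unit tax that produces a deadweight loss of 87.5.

35

Demand slope = (109.7 − 181.9)/(26 − 7) = −3.8, so p = 208.5 − 3.8q.
Supply slope = (146.325 − 85.525)/(26 − 7) = 3.2, so p = 63.125 + 3.2q.
Competitive equilibrium: 208.5 − 3.8q = 63.125 + 3.2q → q* = 20.7679, p* = 129.5821.
A tax t gives Δq = t/7 and wedge t, so DWL = t²/14.
t²/14 = 87.5 → t² = 1225 → t = 35.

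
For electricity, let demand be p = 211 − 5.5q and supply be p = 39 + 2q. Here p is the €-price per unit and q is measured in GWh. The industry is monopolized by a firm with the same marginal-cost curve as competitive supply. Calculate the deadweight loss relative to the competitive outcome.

€353.02

Competitive equilibrium: 211 − 5.5q = 39 + 2q → q* = 22.9333, p* = 84.8667.
Marginal revenue: MR = 211 − 11q. Set MR = MC: 211 − 11q = 39 + 2q → q_m = 13.2308.
Price p_m = 211 − 5.5·13.2308 = 138.2306; MC(q_m) = 39 + 2·13.2308 = 65.4616.
Competitive q* = 22.9333, so Δq = 9.7025; wedge = 138.2306 − 65.4616 = 72.769.
The triangle = ½ × 9.7025 × 72.769 = €353.02.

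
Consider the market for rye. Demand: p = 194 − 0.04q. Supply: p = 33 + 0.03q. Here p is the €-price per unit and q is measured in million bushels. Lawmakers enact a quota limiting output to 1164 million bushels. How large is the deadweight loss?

€45167.36 million

Competitive equilibrium: 194 − 0.04q = 33 + 0.03q → q* = 2300, p* = 102.
At q = 1164: demand price = 194 − 0.04·1164 = 147.44; supply price = 33 + 0.03·1164 = 67.92.
Δq = 2300 − 1164 = 1136; wedge = 147.44 − 67.92 = 79.52.
The triangle = ½ × 1136 × 79.52 = €45167.36 million.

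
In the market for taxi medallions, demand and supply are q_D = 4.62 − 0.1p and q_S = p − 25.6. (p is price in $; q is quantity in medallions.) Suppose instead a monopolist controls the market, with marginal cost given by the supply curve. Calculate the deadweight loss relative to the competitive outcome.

$4.37

In inverse form: demand p = 46.2 − 10q, supply p = 25.6 + q.
Competitive equilibrium: 46.2 − 10q = 25.6 + q → q* = 1.8727, p* = 27.4727.
Marginal revenue: MR = 46.2 − 20q. Set MR = MC: 46.2 − 20q = 25.6 + q → q_m = 0.981.
Price p_m = 46.2 − 10·0.981 = 36.39; MC(q_m) = 25.6 + 1·0.981 = 26.581.
Competitive q* = 1.8727, so Δq = 0.8917; wedge = 36.39 − 26.581 = 9.809.
Deadweight loss = ½ × 0.8917 × 9.809 = $4.37.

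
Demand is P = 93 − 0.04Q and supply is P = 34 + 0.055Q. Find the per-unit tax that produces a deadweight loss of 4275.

28.5

Competitive equilibrium: 93 − 0.04Q = 34 + 0.055Q → Q* = 621.0526, P* = 68.1579.
A tax t gives ΔQ = t/0.095 and wedge t, so DWL = t²/0.19.
t²/0.19 = 4275 → t² = 812.25 → t = 28.5.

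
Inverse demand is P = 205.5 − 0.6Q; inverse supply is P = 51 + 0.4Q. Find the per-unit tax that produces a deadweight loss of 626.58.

Competitive equilibrium: 205.5 − 0.6Q = 51 + 0.4Q → Q* = 154.5, P* = 112.8.
A tax t gives ΔQ = t/1 and wedge t, so DWL = t²/2.
t²/2 = 626.58 → t² = 1253.16 → t = 35.4.

35.4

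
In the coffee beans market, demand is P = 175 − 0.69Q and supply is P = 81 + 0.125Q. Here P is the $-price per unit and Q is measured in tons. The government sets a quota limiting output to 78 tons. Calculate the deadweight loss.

Competitive equilibrium: 175 − 0.69Q = 81 + 0.125Q → Q* = 115.3374, P* = 95.4172.
At Q = 78: demand price = 175 − 0.69·78 = 121.18; supply price = 81 + 0.125·78 = 90.75.
ΔQ = 115.3374 − 78 = 37.3374; wedge = 121.18 − 90.75 = 30.43.
Deadweight loss = ½ × 37.3374 × 30.43 = $568.09.

$568.09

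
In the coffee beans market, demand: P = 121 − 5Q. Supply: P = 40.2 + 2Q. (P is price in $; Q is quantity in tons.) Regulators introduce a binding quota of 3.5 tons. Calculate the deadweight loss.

Competitive equilibrium: 121 − 5Q = 40.2 + 2Q → Q* = 11.5429, P* = 63.2857.
At Q = 3.5: demand price = 121 − 5·3.5 = 103.5; supply price = 40.2 + 2·3.5 = 47.2.
ΔQ = 11.5429 − 3.5 = 8.0429; wedge = 103.5 − 47.2 = 56.3.
Welfare loss = ½ × 8.0429 × 56.3 = $226.41.

$226.41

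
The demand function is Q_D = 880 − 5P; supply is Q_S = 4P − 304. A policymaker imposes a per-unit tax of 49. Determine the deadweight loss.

In inverse form: demand P = 176 − 0.2Q, supply P = 76 + 0.25Q.
Competitive equilibrium: 176 − 0.2Q = 76 + 0.25Q → Q* = 222.2222, P* = 131.5556.
With the tax, the buyer price exceeds the seller price by 49: (176 − 0.2Q) − (76 + 0.25Q) = 49 → Q' = 113.3333.
ΔQ = 222.2222 − 113.3333 = 108.8889; the wedge equals the tax, 49.
DWL = ½ × 108.8889 × 49 = 2667.78.

2667.78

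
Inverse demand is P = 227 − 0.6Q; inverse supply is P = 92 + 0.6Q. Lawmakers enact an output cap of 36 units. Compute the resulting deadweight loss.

Competitive equilibrium: 227 − 0.6Q = 92 + 0.6Q → Q* = 112.5, P* = 159.5.
At Q = 36: demand price = 227 − 0.6·36 = 205.4; supply price = 92 + 0.6·36 = 113.6.
ΔQ = 112.5 − 36 = 76.5; wedge = 205.4 − 113.6 = 91.8.
The triangle = ½ × 76.5 × 91.8 = 3511.35.

3511.35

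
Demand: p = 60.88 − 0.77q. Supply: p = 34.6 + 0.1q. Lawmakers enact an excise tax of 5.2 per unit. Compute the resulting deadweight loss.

Competitive equilibrium: 60.88 − 0.77q = 34.6 + 0.1q → q* = 30.2069, p* = 37.6207.
With the tax, the buyer price exceeds the seller price by 5.2: (60.88 − 0.77q) − (34.6 + 0.1q) = 5.2 → q' = 24.2299.
Δq = 30.2069 − 24.2299 = 5.977; the wedge equals the tax, 5.2.
Deadweight loss = ½ × 5.977 × 5.2 = 15.54.

15.54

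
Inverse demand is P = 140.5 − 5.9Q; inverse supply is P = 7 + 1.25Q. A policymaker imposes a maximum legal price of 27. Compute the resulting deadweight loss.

25.51

Competitive equilibrium: 140.5 − 5.9Q = 7 + 1.25Q → Q* = 18.6713, P* = 30.3392.
At the ceiling P = 27, quantity supplied = (27 − 7)/1.25 = 16.
Willingness to pay at Q' = 16: 140.5 − 5.9·16 = 46.1.
ΔQ = 18.6713 − 16 = 2.6713; wedge = 46.1 − 27 = 19.1.
The triangle = ½ × 2.6713 × 19.1 = 25.51.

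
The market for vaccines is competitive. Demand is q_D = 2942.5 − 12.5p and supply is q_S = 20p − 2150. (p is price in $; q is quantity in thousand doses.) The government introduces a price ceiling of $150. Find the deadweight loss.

$1164.46 thousand

In inverse form: demand p = 235.4 − 0.08q, supply p = 107.5 + 0.05q.
Competitive equilibrium: 235.4 − 0.08q = 107.5 + 0.05q → q* = 983.8462, p* = 156.6923.
At the ceiling p = 150, quantity supplied = (150 − 107.5)/0.05 = 850.
Willingness to pay at q' = 850: 235.4 − 0.08·850 = 167.4.
Δq = 983.8462 − 850 = 133.8462; wedge = 167.4 − 150 = 17.4.
Deadweight loss = ½ × 133.8462 × 17.4 = $1164.46 thousand.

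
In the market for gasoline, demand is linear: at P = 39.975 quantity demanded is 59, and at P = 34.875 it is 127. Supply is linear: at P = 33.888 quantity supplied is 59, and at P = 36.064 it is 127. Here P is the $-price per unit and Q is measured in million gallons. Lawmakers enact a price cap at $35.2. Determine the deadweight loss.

$13.50 million

Demand slope = (34.875 − 39.975)/(127 − 59) = −0.075, so P = 44.4 − 0.075Q.
Supply slope = (36.064 − 33.888)/(127 − 59) = 0.032, so P = 32 + 0.032Q.
Competitive equilibrium: 44.4 − 0.075Q = 32 + 0.032Q → Q* = 115.8879, P* = 35.7084.
At the ceiling P = 35.2, quantity supplied = (35.2 − 32)/0.032 = 100.
Willingness to pay at Q' = 100: 44.4 − 0.075·100 = 36.9.
ΔQ = 115.8879 − 100 = 15.8879; wedge = 36.9 − 35.2 = 1.7.
Welfare loss = ½ × 15.8879 × 1.7 = $13.50 million.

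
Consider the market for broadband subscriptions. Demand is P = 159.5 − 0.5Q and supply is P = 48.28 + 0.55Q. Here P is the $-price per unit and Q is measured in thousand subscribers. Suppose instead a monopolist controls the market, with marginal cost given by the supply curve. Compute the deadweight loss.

$612.95 thousand

Competitive equilibrium: 159.5 − 0.5Q = 48.28 + 0.55Q → Q* = 105.9238, P* = 106.5381.
Marginal revenue: MR = 159.5 − Q. Set MR = MC: 159.5 − Q = 48.28 + 0.55Q → Q_m = 71.7548.
Price P_m = 159.5 − 0.5·71.7548 = 123.6226; MC(Q_m) = 48.28 + 0.55·71.7548 = 87.7451.
Competitive Q* = 105.9238, so ΔQ = 34.169; wedge = 123.6226 − 87.7451 = 35.8775.
Welfare loss = ½ × 34.169 × 35.8775 = $612.95 thousand.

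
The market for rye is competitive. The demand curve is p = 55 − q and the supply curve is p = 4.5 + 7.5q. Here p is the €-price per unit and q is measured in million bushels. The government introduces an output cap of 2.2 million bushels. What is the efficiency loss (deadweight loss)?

Competitive equilibrium: 55 − q = 4.5 + 7.5q → q* = 5.94118, p* = 49.05882.
At q = 2.2: demand price = 55 − 1·2.2 = 52.8; supply price = 4.5 + 7.5·2.2 = 21.
Δq = 5.94118 − 2.2 = 3.74118; wedge = 52.8 − 21 = 31.8.
DWL = ½ × 3.74118 × 31.8 = €59.48 million.

€59.48 million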